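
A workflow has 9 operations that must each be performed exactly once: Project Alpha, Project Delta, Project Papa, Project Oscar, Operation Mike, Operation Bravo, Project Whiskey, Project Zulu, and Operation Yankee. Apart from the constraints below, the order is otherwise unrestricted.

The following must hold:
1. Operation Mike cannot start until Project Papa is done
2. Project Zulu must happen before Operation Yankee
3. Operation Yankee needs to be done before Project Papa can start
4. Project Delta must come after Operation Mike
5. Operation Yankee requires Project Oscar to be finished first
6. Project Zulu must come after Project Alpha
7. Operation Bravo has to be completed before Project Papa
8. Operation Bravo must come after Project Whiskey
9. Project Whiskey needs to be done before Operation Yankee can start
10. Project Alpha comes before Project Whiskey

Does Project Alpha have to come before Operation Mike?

Yes

There is a constraint chain Project Alpha → Project Whiskey → Operation Yankee → Project Papa → Operation Mike.
That forces Project Alpha before Operation Mike in every valid schedule.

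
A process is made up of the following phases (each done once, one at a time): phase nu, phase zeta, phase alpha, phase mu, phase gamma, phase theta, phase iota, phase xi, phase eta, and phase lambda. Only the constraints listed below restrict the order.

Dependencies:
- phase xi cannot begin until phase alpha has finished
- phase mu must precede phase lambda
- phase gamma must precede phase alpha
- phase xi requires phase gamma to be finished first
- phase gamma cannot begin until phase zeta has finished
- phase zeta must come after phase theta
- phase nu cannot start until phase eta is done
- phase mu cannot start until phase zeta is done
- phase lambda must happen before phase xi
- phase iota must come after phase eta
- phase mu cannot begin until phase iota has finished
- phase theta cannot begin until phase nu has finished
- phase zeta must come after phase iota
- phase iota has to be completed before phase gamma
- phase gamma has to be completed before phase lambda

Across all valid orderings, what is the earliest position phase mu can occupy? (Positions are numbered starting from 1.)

6

The phases that are forced before phase mu, directly or transitively, are phase nu, phase zeta, phase theta, phase iota, phase eta. That's 5 phases.
With 5 mandatory predecessors, the earliest phase mu can sit is position 5+1 = 6, and placing just those 5 first achieves it.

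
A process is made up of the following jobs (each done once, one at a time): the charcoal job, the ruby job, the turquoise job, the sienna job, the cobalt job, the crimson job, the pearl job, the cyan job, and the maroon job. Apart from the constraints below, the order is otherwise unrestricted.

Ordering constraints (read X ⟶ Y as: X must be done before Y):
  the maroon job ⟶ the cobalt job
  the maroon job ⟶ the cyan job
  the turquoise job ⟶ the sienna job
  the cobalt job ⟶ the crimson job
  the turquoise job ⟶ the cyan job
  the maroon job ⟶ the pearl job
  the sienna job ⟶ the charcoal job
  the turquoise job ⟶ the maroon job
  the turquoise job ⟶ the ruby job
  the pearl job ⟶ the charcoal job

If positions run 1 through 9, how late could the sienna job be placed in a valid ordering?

8

The only job forced after the sienna job (directly or by a chain) is the charcoal job.
So at least 1 job follows the sienna job, putting the sienna job no later than position 8. That position is achievable by scheduling everything else first.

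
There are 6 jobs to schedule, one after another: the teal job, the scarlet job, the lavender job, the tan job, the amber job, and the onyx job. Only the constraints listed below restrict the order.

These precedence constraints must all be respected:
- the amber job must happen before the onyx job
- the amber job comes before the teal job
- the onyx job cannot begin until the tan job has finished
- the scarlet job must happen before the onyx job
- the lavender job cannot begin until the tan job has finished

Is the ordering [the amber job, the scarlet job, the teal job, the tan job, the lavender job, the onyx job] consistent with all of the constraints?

Yes

Going through the constraints one by one, each required predecessor appears earlier in the sequence than its dependent — e.g. the amber job (position 1) is before the onyx job (position 6), as required.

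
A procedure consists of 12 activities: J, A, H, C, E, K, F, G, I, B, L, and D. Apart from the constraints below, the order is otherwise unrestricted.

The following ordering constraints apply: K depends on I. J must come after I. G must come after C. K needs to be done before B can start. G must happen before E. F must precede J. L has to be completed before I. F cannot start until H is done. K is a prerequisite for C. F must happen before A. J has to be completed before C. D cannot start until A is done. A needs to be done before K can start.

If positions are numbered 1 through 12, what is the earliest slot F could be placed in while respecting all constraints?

2

Working backwards through the constraints from F, its only required predecessor is H.
With 1 mandatory predecessor, the earliest F can sit is position 1+1 = 2, and placing just that one first achieves it.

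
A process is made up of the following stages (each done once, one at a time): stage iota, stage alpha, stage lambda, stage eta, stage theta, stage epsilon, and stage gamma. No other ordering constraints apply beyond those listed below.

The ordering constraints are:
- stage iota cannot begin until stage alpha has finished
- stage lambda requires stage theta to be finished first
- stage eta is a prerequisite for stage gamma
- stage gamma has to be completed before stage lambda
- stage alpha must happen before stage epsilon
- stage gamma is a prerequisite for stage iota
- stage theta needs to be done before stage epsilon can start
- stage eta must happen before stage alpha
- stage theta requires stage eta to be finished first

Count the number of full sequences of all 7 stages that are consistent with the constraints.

Only stage eta has no prerequisites, so it must go first.
Systematically extending each partial ordering one stage at a time and counting, there are 48 complete orderings.

48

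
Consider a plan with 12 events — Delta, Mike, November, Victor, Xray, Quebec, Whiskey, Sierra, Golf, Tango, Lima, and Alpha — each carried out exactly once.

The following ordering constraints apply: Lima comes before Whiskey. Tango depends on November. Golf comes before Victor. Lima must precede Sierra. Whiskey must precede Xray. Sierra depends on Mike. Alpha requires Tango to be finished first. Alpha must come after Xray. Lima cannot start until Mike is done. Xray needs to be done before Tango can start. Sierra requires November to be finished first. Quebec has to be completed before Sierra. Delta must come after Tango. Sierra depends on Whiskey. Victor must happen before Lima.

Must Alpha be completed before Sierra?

No

Alpha and Sierra are not related by any chain of constraints.
A valid ordering placing Sierra before Alpha exists, so the answer is no.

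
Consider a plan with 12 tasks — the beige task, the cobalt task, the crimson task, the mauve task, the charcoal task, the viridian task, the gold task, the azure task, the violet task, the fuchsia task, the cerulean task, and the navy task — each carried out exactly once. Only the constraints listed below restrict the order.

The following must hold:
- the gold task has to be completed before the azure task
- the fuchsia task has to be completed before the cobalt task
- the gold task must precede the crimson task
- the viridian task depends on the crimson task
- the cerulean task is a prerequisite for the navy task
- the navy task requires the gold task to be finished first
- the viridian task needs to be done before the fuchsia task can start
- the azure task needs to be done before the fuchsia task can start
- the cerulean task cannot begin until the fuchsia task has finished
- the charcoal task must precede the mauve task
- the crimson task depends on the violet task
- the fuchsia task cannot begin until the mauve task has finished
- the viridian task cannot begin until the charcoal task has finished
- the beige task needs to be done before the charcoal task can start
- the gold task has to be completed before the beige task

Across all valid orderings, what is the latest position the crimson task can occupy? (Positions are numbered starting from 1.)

Every task that must follow the crimson task has to come after it. Tracing all chains starting from the crimson task, those tasks are: the cobalt task, the viridian task, the fuchsia task, the cerulean task, the navy task — 5 in total.
So at least 5 tasks follow the crimson task, putting the crimson task no later than position 7. That position is achievable by scheduling everything else first.

7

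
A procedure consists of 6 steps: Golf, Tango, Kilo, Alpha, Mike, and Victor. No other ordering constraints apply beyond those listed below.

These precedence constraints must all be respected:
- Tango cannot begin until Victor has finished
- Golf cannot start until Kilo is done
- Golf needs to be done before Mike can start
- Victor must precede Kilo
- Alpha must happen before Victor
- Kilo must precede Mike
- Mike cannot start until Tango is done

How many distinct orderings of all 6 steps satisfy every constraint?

Alpha is the only step with nothing required before it, so every ordering starts there.
Systematically extending each partial ordering one step at a time and counting, there are 3 complete orderings.

3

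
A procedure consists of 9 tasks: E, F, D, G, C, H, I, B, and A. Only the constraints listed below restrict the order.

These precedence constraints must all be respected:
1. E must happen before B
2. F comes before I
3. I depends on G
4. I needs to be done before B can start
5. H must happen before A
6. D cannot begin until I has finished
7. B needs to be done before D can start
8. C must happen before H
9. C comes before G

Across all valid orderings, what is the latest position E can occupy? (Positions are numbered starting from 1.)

7

The tasks that are forced after E, directly or by a chain of constraints, are D, B. That's 2 tasks.
With 2 mandatory successors out of 9 tasks total, the latest slot for E is 9−2 = 7, and it's reachable by doing all non-successors before E.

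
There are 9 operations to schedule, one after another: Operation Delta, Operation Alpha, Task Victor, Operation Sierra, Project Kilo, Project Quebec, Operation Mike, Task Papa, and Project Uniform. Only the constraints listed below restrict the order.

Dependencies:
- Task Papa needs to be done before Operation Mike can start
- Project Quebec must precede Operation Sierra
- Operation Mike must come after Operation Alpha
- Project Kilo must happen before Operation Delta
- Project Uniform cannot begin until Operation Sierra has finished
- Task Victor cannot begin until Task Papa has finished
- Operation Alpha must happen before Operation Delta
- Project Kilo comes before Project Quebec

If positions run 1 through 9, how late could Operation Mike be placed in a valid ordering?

9

Operation Mike has no required successors, so nothing stops it from going last (position 9).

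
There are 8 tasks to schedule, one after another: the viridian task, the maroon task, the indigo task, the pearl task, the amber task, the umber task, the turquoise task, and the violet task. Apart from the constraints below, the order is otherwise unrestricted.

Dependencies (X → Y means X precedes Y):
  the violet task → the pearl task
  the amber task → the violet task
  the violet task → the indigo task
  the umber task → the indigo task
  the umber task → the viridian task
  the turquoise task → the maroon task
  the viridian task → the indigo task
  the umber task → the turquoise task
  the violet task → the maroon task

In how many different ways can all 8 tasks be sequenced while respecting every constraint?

The tasks with no prerequisites are the amber task, the umber task; any of them can be placed first.
Counting all ways to extend the partial order to a total order gives 216.

216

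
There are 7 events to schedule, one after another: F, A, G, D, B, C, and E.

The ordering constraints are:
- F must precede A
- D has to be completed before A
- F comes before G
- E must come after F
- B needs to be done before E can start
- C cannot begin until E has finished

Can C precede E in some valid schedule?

There is a dependency chain E → C, so C always comes after E.
Hence C can never be scheduled before E.

No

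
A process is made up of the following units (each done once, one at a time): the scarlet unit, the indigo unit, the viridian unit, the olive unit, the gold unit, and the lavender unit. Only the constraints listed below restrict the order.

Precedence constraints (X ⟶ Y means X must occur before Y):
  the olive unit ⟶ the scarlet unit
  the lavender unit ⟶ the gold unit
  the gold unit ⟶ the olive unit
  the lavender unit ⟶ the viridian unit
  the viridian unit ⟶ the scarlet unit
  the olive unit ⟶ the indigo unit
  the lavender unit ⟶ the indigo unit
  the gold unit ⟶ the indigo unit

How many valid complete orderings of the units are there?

7

Only the lavender unit has no prerequisites, so it must go first.
Enumerating by repeatedly choosing an available unit (one whose prerequisites are all placed) gives 7 distinct complete orderings.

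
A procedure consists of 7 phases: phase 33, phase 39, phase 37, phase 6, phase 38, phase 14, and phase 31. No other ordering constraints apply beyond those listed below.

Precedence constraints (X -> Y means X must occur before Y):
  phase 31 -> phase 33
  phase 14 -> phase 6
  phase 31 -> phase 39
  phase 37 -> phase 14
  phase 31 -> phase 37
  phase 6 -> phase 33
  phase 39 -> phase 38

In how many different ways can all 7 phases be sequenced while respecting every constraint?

Phase 31 is the only phase with nothing required before it, so every ordering starts there.
Counting all ways to extend the partial order to a total order gives 15.

15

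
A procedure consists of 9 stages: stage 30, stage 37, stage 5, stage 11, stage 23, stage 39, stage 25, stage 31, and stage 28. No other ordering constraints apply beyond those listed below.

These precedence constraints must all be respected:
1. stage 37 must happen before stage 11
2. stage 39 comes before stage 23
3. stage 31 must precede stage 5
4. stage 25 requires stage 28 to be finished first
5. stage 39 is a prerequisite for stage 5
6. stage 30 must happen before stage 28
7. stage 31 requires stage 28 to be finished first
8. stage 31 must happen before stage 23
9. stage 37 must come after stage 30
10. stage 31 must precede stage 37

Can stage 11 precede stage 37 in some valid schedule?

The constraints give a chain stage 37 → stage 11, which forces stage 37 before stage 11.
So no valid ordering can have stage 11 before stage 37.

No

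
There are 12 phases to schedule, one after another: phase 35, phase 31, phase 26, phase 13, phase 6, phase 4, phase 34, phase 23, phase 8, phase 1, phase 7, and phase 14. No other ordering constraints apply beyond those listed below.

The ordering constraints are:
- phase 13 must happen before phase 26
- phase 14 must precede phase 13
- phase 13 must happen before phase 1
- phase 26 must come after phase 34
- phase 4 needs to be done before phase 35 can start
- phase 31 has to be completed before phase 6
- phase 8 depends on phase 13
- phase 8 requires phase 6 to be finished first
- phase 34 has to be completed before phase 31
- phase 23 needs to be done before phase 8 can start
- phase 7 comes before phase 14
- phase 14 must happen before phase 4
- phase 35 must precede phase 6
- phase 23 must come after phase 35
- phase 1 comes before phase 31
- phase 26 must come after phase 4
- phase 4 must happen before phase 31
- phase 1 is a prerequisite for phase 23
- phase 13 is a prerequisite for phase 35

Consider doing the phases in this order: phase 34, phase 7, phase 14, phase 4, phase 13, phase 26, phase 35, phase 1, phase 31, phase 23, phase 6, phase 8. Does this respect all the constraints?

Yes

Going through the constraints one by one, each required predecessor appears earlier in the sequence than its dependent — e.g. phase 34 (position 1) is before phase 31 (position 9), as required.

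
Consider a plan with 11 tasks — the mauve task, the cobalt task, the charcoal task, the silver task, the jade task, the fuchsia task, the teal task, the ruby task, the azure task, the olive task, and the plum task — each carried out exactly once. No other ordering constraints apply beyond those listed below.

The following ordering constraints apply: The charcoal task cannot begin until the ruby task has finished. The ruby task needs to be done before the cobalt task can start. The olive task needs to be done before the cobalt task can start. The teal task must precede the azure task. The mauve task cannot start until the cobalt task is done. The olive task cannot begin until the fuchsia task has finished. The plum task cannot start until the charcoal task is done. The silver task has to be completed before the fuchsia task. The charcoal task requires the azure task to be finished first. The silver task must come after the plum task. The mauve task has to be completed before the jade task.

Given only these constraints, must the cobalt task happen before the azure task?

The constraints actually force the azure task before the cobalt task (via the azure task → the charcoal task → the plum task → the silver task → the fuchsia task → the olive task → the cobalt task), not the other way around.
So the cobalt task never precedes the azure task.

No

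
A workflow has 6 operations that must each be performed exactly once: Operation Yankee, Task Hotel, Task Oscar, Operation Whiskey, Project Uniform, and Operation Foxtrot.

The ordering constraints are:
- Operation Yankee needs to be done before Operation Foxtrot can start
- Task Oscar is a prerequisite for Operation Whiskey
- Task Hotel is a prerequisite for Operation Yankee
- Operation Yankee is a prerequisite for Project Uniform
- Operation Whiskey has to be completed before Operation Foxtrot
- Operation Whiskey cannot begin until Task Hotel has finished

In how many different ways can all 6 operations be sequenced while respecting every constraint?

2 operations have no prerequisites (Task Hotel, Task Oscar), so any of them could come first.
Systematically extending each partial ordering one operation at a time and counting, there are 14 complete orderings.

14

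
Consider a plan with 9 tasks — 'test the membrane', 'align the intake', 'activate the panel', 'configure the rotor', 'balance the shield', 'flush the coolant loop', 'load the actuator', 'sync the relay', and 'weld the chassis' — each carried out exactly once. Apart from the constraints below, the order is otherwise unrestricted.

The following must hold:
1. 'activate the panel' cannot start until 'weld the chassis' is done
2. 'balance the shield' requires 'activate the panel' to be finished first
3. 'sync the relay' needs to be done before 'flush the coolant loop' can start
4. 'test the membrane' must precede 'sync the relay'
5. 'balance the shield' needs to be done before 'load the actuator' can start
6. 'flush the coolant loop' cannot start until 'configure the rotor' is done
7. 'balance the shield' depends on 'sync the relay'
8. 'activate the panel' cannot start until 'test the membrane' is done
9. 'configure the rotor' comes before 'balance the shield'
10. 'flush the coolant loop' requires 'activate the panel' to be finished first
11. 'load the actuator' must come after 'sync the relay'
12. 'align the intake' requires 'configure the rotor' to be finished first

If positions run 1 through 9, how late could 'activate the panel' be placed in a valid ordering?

The tasks that are forced after 'activate the panel', directly or by a chain of constraints, are 'balance the shield', 'flush the coolant loop', 'load the actuator'. That's 3 tasks.
With 3 mandatory successors out of 9 tasks total, the latest slot for 'activate the panel' is 9−3 = 6, and it's reachable by doing all non-successors before 'activate the panel'.

6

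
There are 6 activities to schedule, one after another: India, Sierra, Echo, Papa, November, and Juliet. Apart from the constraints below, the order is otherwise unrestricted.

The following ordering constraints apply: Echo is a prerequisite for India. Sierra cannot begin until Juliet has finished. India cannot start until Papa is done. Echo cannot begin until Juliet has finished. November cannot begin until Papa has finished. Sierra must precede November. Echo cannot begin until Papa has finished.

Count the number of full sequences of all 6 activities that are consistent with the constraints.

The activities with no prerequisites are Papa, Juliet; any of them can be placed first.
Counting all ways to extend the partial order to a total order gives 15.

15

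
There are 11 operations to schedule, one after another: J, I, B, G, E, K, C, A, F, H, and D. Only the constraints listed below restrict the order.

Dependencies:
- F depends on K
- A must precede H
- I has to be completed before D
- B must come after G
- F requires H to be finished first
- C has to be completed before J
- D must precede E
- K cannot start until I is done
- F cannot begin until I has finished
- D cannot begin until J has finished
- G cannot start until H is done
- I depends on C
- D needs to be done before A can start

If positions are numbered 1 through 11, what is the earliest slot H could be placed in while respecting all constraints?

6

Every operation that must precede H has to come before it. Tracing all chains that end at H, those operations are: J, I, C, A, D — 5 in total.
With 5 mandatory predecessors, the earliest H can sit is position 5+1 = 6, and placing just those 5 first achieves it.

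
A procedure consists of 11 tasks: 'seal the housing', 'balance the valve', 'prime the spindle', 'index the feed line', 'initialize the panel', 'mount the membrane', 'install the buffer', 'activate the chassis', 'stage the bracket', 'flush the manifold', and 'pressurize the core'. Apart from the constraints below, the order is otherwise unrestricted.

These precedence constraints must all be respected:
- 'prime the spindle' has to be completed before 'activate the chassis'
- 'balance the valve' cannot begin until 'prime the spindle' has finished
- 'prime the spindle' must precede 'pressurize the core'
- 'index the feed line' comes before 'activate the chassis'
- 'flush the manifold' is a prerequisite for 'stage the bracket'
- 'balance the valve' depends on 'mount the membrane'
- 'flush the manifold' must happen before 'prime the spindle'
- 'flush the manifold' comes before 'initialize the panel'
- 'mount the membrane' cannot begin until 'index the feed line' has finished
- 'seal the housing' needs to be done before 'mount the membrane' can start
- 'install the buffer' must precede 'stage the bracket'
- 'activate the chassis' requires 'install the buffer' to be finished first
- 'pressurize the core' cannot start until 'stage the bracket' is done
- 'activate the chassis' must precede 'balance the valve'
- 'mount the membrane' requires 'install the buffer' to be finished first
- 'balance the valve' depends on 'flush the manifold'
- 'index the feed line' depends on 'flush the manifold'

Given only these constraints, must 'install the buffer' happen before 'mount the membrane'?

Tracing the constraints gives a chain: 'install the buffer' → 'mount the membrane'.
Hence 'install the buffer' necessarily comes before 'mount the membrane'.

Yes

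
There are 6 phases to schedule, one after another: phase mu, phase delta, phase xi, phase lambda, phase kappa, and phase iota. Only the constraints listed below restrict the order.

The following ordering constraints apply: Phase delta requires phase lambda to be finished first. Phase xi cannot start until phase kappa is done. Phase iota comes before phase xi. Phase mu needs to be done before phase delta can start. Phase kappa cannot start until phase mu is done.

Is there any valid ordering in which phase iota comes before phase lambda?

No chain of constraints runs from phase lambda to phase iota, so phase lambda is not required to come first.
So a valid ordering placing phase iota earlier than phase lambda exists.

Yes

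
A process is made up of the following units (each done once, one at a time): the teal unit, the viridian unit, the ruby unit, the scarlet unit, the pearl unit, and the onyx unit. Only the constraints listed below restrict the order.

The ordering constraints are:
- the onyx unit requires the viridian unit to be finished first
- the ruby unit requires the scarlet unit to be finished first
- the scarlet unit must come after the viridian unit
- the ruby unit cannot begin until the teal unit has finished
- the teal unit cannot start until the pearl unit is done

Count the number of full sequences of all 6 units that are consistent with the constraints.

26

The units with no prerequisites are the viridian unit, the pearl unit; any of them can be placed first.
Enumerating by repeatedly choosing an available unit (one whose prerequisites are all placed) gives 26 distinct complete orderings.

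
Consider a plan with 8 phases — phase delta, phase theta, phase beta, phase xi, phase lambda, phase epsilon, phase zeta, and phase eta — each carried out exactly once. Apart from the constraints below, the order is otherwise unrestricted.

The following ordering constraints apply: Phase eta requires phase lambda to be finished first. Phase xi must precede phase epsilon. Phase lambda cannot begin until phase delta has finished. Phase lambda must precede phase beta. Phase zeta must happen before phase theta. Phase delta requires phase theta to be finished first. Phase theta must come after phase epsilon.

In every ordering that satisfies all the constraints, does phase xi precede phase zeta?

Phase xi and phase zeta are not related by any chain of constraints.
So phase xi can come before phase zeta or after — it is not forced.

No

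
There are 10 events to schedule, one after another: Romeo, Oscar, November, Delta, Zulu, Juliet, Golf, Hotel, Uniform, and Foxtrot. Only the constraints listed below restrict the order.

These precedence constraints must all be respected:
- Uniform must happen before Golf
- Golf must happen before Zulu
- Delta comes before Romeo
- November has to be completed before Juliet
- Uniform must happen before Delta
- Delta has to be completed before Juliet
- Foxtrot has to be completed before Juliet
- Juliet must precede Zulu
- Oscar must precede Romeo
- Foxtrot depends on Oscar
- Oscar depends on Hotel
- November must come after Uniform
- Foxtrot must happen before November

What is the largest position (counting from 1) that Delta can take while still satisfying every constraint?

Following every chain forward from Delta, the events that must come later are Romeo, Zulu, Juliet — 3 of them.
With 3 mandatory successors out of 10 events total, the latest slot for Delta is 10−3 = 7, and it's reachable by doing all non-successors before Delta.

7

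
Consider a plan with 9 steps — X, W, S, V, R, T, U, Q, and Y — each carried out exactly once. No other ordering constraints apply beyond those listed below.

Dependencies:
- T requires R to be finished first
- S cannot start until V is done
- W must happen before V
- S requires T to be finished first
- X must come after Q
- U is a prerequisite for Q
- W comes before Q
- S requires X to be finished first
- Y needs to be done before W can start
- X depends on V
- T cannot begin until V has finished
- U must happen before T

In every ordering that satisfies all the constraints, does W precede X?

Yes

There is a constraint chain W → V → X.
That forces W before X in every valid schedule.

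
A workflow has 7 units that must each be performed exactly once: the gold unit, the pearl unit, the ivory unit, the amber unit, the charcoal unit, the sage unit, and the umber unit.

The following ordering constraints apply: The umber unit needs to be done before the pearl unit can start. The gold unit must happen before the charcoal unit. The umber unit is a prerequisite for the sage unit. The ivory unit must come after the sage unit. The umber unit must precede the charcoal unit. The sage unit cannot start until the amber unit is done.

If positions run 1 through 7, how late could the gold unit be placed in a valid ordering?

The only unit forced after the gold unit (directly or by a chain) is the charcoal unit.
With 1 mandatory successor out of 7 units total, the latest slot for the gold unit is 7−1 = 6, and it's reachable by doing all non-successors before the gold unit.

6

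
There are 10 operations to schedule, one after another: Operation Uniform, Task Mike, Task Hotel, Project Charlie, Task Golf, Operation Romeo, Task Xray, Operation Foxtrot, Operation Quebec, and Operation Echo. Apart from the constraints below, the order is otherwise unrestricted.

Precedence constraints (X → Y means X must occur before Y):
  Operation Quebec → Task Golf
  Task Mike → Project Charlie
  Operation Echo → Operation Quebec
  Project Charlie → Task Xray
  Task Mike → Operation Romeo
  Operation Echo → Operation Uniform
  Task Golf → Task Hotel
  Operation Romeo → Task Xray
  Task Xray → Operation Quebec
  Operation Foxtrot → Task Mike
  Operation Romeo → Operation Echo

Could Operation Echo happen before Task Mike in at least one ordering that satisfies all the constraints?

No

The constraints give a chain Task Mike → Operation Romeo → Operation Echo, which forces Task Mike before Operation Echo.
So no valid ordering can have Operation Echo before Task Mike.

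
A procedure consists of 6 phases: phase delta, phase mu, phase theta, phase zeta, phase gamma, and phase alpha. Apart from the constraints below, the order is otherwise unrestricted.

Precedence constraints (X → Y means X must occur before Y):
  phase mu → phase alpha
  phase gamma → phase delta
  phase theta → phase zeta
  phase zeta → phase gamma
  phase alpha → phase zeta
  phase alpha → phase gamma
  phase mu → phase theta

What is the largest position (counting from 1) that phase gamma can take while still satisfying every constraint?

The only phase forced after phase gamma (directly or by a chain) is phase delta.
With 1 mandatory successor out of 6 phases total, the latest slot for phase gamma is 6−1 = 5, and it's reachable by doing all non-successors before phase gamma.

5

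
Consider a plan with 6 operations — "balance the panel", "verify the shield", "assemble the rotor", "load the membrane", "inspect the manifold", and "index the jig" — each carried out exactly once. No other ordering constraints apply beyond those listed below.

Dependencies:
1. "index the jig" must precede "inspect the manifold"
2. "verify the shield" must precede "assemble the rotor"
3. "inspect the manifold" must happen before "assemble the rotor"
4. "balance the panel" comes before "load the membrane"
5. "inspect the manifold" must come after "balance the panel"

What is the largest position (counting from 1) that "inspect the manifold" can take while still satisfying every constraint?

The only operation forced after "inspect the manifold" (directly or by a chain) is "assemble the rotor".
With 1 mandatory successor out of 6 operations total, the latest slot for "inspect the manifold" is 6−1 = 5, and it's reachable by doing all non-successors before "inspect the manifold".

5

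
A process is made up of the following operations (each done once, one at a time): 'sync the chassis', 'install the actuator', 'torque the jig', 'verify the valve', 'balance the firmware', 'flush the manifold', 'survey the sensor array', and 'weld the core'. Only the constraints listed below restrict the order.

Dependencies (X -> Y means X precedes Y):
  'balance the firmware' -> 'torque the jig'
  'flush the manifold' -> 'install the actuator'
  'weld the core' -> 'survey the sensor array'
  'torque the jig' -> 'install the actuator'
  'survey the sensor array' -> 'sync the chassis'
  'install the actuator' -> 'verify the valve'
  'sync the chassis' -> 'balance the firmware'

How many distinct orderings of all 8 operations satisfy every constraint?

The operations with no prerequisites are 'flush the manifold', 'weld the core'; any of them can be placed first.
Systematically extending each partial ordering one operation at a time and counting, there are 6 complete orderings.

6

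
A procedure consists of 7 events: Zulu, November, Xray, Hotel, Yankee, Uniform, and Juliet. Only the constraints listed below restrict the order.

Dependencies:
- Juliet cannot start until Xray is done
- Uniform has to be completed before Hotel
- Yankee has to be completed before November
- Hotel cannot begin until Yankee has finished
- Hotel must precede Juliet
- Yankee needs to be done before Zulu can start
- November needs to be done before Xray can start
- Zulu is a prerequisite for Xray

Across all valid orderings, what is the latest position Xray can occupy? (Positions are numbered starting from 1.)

Following the constraints forward from Xray, its only required successor is Juliet.
With 1 mandatory successor out of 7 events total, the latest slot for Xray is 7−1 = 6, and it's reachable by doing all non-successors before Xray.

6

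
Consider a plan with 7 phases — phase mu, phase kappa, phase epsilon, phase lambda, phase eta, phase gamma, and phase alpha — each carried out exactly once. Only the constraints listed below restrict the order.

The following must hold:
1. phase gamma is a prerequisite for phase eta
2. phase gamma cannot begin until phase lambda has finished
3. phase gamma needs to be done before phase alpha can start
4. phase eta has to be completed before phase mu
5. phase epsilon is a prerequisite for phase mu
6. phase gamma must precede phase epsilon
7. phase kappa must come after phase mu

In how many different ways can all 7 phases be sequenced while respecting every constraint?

10

Only phase lambda has no prerequisites, so it must go first.
Counting all ways to extend the partial order to a total order gives 10.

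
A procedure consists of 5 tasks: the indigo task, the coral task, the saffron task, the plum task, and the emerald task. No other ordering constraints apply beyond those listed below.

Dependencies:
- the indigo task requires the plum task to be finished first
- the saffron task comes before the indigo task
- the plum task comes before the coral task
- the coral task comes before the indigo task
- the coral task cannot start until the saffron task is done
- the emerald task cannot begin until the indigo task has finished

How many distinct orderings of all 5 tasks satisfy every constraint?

The tasks with no prerequisites are the saffron task, the plum task; any of them can be placed first.
Enumerating by repeatedly choosing an available task (one whose prerequisites are all placed) gives 2 distinct complete orderings.

2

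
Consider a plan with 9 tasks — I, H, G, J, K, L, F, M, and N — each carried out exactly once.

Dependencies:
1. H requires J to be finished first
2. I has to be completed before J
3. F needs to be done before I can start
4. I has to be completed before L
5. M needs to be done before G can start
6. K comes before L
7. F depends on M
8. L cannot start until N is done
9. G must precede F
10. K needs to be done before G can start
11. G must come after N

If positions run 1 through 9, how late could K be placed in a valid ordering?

3

The tasks that are forced after K, directly or by a chain of constraints, are I, H, G, J, L, F. That's 6 tasks.
So at least 6 tasks follow K, putting K no later than position 3. That position is achievable by scheduling everything else first.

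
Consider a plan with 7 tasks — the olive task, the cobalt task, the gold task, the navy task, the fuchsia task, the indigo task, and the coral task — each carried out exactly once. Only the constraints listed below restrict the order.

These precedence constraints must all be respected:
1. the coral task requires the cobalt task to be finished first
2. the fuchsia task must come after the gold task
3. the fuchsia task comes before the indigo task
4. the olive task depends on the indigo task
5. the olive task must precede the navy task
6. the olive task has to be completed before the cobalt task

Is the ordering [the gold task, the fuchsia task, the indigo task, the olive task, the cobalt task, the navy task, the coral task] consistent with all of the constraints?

Checking each listed constraint against this order: for instance, the cobalt task is in position 5 and the coral task in position 7, so that constraint holds — and the remaining constraints check out the same way.

Yes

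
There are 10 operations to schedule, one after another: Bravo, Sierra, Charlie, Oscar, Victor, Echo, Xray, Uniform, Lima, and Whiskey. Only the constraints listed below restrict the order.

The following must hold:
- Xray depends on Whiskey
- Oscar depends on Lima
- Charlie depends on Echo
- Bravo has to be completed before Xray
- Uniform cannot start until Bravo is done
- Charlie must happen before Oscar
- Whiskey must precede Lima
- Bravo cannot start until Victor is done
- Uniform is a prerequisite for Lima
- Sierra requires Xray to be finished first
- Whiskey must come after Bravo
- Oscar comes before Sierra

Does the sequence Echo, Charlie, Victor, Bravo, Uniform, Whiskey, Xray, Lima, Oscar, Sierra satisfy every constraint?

Yes

Every stated constraint is respected: Charlie sits at position 2, ahead of Oscar at position 9, and each of the other listed pairs likewise has the predecessor earlier in the sequence.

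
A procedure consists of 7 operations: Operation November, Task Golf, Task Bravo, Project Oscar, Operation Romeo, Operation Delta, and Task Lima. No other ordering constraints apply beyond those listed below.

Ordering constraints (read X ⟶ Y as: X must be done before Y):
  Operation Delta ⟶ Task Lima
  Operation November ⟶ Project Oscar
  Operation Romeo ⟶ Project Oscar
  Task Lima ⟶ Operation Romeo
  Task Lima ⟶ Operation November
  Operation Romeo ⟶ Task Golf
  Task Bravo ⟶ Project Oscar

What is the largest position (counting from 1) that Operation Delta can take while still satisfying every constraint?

Every operation that must follow Operation Delta has to come after it. Tracing all chains starting from Operation Delta, those operations are: Operation November, Task Golf, Project Oscar, Operation Romeo, Task Lima — 5 in total.
So at least 5 operations follow Operation Delta, putting Operation Delta no later than position 2. That position is achievable by scheduling everything else first.

2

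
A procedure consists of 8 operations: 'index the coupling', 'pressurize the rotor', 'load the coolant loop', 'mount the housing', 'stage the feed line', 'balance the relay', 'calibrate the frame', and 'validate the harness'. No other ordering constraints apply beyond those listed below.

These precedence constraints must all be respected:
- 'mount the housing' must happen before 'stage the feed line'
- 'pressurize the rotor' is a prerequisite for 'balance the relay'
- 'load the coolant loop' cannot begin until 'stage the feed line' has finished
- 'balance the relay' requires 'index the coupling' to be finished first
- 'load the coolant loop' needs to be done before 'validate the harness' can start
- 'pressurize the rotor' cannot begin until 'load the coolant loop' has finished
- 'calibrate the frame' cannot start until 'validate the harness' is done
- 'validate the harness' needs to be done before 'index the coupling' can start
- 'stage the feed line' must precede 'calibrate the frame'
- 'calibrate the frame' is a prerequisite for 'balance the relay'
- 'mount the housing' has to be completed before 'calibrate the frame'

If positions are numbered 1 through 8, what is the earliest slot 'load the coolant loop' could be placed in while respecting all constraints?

3

The operations that are forced before 'load the coolant loop', directly or transitively, are 'mount the housing', 'stage the feed line'. That's 2 operations.
With 2 mandatory predecessors, the earliest 'load the coolant loop' can sit is position 2+1 = 3, and placing just those 2 first achieves it.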